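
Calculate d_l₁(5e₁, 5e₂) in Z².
10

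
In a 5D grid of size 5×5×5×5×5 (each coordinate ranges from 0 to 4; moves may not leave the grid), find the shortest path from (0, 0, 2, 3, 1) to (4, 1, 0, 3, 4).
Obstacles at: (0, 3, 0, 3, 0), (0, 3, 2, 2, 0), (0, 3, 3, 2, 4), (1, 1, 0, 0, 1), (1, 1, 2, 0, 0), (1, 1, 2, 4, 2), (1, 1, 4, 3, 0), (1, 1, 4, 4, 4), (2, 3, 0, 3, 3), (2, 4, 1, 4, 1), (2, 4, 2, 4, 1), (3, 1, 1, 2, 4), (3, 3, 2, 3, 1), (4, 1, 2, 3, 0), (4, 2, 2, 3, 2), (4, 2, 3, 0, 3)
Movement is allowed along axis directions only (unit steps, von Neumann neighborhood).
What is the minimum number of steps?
10
(one shortest path: (0, 0, 2, 3, 1) → (1, 0, 2, 3, 1) → (2, 0, 2, 3, 1) → (3, 0, 2, 3, 1) → (4, 0, 2, 3, 1) → (4, 1, 2, 3, 1) → (4, 1, 1, 3, 1) → (4, 1, 0, 3, 1) → (4, 1, 0, 3, 2) → (4, 1, 0, 3, 3) → (4, 1, 0, 3, 4))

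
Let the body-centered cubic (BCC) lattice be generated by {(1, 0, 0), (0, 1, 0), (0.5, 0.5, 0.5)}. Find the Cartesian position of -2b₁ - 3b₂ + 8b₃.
(2, 1, 4)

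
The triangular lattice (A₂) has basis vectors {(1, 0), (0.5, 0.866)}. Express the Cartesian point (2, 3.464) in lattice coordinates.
4b₂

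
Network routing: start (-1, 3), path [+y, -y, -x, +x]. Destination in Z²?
(-1, 3)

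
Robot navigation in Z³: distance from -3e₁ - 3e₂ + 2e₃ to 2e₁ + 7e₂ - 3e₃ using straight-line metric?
12.2474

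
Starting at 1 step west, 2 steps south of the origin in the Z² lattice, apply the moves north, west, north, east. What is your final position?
(-1, 0)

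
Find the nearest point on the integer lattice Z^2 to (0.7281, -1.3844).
(1, -1)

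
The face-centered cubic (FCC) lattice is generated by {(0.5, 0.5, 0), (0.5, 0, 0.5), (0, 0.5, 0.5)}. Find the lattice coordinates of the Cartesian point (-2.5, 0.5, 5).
-7b₁ + 2b₂ + 8b₃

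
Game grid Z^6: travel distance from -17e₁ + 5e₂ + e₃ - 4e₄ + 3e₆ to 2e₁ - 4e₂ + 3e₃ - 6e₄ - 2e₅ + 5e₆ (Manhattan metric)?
36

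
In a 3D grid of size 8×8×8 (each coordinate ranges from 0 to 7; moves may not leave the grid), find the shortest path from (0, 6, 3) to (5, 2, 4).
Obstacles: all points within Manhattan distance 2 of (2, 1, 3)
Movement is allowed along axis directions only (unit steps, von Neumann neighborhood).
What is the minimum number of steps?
10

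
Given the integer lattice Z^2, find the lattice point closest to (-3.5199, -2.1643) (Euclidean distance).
(-4, -2)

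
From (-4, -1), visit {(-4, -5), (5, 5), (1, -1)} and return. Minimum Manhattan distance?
38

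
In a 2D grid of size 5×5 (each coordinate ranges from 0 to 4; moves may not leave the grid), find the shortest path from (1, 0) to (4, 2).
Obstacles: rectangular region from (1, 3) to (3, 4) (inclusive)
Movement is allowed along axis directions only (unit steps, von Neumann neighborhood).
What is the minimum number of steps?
5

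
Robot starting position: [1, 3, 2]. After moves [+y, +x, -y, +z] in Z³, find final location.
(2, 3, 3)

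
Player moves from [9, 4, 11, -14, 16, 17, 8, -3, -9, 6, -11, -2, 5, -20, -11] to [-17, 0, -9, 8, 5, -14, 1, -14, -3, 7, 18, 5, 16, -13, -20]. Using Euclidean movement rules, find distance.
63.293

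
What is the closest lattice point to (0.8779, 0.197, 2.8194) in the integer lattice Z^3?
(1, 0, 3)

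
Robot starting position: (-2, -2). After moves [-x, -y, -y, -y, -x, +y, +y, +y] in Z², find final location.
(-4, -2)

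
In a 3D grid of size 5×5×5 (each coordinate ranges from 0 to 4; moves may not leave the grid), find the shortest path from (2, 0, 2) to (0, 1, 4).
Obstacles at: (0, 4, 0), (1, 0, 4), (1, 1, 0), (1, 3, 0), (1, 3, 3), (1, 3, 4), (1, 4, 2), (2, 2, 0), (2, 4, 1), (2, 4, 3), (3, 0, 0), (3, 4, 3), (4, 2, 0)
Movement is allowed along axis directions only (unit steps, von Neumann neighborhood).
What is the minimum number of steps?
5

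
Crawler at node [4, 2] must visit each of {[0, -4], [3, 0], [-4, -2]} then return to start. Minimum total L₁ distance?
28
(one optimal route: (4, 2) → (0, -4) → (-4, -2) → (3, 0) → (4, 2))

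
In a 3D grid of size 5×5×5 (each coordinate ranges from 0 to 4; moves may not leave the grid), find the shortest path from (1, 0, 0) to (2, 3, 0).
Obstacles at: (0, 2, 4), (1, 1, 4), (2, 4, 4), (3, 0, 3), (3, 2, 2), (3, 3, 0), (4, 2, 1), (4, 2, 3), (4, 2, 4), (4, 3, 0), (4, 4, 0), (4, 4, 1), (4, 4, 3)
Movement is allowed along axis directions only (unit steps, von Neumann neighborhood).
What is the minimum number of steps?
4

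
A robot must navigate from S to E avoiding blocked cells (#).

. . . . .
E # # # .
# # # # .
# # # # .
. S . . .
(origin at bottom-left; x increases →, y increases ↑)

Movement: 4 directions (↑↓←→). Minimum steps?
12
(one shortest path: (1, 0) → (2, 0) → (3, 0) → (4, 0) → (4, 1) → (4, 2) → (4, 3) → (4, 4) → (3, 4) → (2, 4) → (1, 4) → (0, 4) → (0, 3))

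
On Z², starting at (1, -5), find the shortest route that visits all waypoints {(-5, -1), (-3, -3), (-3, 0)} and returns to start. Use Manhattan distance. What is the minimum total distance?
22
(one optimal route: (1, -5) → (-5, -1) → (-3, 0) → (-3, -3) → (1, -5))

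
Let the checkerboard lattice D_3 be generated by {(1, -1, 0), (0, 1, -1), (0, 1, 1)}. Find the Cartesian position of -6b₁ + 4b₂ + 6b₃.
(-6, 16, 2)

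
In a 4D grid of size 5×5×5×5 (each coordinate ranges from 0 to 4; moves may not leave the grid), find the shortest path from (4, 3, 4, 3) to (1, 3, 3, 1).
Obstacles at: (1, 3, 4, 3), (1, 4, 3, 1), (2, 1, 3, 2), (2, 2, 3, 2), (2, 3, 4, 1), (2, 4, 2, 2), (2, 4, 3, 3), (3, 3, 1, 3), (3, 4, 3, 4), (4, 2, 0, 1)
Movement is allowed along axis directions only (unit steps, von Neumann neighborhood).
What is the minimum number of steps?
6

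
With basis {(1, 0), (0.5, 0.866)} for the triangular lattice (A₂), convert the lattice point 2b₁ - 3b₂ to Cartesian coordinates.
(0.5, -2.598)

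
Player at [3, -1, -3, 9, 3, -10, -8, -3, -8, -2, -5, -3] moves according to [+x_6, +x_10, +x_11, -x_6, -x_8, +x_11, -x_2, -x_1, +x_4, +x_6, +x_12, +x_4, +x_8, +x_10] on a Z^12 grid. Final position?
(2, -2, -3, 11, 3, -9, -8, -3, -8, 0, -3, -2)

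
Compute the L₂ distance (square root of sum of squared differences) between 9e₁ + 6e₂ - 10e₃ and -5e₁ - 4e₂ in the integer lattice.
19.8997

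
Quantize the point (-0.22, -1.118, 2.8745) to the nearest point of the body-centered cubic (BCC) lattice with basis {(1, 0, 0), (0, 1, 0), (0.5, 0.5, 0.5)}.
(0, -1, 3)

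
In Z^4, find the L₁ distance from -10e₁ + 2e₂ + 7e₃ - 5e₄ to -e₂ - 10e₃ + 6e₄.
41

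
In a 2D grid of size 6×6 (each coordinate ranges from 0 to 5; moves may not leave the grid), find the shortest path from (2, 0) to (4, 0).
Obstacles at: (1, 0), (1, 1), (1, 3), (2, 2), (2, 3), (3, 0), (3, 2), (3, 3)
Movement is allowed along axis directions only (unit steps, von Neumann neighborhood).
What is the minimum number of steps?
4
(one shortest path: (2, 0) → (2, 1) → (3, 1) → (4, 1) → (4, 0))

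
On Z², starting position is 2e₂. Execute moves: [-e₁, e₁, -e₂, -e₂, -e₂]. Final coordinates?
(0, -1)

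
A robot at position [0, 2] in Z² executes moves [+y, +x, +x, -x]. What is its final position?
(1, 3)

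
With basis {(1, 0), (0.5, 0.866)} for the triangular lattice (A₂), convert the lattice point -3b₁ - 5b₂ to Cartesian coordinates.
(-5.5, -4.33)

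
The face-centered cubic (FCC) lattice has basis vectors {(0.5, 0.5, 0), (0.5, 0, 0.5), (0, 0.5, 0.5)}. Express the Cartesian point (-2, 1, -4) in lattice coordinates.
3b₁ - 7b₂ - b₃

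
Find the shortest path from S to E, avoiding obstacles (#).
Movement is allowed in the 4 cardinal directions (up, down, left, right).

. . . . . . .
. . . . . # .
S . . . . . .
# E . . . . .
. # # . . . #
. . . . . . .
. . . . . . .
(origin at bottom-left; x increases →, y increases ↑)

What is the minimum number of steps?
2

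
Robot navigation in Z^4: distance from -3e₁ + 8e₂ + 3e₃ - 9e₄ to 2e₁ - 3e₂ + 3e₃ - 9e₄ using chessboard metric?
11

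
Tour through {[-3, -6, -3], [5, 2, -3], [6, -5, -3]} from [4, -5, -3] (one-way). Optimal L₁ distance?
26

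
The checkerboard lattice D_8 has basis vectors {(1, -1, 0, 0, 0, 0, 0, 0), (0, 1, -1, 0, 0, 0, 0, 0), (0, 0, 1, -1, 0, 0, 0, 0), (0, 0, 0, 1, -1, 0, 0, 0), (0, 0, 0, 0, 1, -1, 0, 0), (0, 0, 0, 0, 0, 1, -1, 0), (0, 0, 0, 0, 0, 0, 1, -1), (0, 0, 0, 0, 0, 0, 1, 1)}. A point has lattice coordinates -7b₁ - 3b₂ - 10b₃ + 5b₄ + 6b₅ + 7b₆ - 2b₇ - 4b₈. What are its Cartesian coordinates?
(-7, 4, -7, 15, 1, 1, -13, -2)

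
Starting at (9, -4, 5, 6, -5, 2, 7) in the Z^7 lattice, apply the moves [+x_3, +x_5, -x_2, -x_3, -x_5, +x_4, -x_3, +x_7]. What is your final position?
(9, -5, 4, 7, -5, 2, 8)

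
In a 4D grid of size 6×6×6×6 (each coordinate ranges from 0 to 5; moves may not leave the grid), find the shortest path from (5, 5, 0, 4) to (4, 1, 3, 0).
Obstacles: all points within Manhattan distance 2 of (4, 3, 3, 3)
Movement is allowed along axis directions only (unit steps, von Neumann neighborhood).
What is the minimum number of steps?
12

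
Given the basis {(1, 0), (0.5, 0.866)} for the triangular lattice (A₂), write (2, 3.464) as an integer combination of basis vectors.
4b₂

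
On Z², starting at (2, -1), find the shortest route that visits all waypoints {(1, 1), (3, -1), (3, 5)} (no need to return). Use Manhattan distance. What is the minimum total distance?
11
(one optimal route: (2, -1) → (3, -1) → (1, 1) → (3, 5))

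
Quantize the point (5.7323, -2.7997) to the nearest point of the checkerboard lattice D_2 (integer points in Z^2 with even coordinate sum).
(5, -3)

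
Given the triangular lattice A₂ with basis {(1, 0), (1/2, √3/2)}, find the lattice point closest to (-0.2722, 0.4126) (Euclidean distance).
(0, 0)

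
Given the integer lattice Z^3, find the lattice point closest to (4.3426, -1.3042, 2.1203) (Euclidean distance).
(4, -1, 2)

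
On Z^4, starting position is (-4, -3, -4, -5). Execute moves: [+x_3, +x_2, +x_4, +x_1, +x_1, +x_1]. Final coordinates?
(-1, -2, -3, -4)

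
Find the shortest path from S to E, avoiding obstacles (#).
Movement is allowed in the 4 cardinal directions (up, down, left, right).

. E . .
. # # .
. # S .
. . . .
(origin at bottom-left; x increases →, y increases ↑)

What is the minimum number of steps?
5
(one shortest path: (2, 1) → (3, 1) → (3, 2) → (3, 3) → (2, 3) → (1, 3))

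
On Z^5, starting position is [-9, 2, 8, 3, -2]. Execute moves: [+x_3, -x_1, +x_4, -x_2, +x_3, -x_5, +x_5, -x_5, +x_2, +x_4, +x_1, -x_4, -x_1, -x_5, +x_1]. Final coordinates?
(-9, 2, 10, 4, -4)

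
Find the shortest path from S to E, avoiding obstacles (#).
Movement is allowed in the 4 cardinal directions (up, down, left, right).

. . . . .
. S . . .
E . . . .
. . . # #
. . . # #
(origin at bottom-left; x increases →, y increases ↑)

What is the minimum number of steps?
2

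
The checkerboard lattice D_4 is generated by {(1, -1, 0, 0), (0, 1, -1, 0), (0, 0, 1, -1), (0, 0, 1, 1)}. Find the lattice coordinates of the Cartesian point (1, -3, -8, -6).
b₁ - 2b₂ - 2b₃ - 8b₄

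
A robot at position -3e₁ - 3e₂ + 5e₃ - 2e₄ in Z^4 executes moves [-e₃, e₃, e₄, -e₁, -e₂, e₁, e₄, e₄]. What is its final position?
(-3, -4, 5, 1)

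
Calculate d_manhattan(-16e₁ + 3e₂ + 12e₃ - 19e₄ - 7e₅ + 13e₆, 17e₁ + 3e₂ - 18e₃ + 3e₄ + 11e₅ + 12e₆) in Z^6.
104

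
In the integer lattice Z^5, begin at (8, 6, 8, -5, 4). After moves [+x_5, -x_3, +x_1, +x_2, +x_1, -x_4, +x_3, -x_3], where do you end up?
(10, 7, 7, -6, 5)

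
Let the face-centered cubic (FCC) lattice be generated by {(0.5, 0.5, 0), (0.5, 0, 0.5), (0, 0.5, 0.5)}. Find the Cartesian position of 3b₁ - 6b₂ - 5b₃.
(-1.5, -1, -5.5)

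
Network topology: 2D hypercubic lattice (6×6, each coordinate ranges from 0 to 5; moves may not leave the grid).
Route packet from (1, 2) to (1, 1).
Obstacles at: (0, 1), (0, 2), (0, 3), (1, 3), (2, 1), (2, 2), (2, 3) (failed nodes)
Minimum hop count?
1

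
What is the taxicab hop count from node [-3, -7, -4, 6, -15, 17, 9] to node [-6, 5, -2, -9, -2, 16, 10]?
47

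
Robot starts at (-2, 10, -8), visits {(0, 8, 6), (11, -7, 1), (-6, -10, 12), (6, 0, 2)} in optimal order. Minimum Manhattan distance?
80
(one optimal route: (-2, 10, -8) → (0, 8, 6) → (6, 0, 2) → (11, -7, 1) → (-6, -10, 12))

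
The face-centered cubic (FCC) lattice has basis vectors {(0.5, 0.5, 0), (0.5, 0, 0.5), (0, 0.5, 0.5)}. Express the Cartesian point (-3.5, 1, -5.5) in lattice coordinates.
3b₁ - 10b₂ - b₃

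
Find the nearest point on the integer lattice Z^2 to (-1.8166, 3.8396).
(-2, 4)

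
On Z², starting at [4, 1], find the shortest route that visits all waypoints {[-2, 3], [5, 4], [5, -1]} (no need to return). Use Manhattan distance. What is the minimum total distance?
16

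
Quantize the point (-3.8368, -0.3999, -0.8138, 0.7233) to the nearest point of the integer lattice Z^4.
(-4, 0, -1, 1)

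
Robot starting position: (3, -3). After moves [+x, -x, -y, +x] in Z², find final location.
(4, -4)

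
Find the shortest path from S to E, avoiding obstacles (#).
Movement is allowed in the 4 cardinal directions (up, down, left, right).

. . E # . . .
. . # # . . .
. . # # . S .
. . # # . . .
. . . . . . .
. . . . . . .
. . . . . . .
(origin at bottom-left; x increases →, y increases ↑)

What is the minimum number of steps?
11
(one shortest path: (5, 4) → (4, 4) → (4, 3) → (4, 2) → (3, 2) → (2, 2) → (1, 2) → (1, 3) → (1, 4) → (1, 5) → (1, 6) → (2, 6))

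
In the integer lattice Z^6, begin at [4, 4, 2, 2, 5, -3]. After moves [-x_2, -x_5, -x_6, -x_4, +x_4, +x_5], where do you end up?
(4, 3, 2, 2, 5, -4)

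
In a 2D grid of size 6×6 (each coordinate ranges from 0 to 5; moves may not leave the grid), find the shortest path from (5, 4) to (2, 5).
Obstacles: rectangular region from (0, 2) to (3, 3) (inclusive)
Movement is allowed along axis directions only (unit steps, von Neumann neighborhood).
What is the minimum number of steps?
4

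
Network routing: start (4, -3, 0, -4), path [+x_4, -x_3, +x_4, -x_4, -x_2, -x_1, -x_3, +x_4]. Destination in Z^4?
(3, -4, -2, -2)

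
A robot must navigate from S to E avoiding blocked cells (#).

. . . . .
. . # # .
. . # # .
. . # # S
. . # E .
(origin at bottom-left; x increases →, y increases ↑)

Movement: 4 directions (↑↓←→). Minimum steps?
2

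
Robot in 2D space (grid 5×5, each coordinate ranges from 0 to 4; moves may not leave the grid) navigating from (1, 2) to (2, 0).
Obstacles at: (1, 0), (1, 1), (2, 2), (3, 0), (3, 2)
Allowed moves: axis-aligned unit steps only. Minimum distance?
9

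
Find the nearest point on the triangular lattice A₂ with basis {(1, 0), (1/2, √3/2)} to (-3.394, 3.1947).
(-3, 3.464)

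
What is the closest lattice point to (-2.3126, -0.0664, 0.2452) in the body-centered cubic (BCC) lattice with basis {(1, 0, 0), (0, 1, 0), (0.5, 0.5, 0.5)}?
(-2, 0, 0)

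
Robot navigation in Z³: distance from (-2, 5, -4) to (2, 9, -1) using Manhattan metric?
11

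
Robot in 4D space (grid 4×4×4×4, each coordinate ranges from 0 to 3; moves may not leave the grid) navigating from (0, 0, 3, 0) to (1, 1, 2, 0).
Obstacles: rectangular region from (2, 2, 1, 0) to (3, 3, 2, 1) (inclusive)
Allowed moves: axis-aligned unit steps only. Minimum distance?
3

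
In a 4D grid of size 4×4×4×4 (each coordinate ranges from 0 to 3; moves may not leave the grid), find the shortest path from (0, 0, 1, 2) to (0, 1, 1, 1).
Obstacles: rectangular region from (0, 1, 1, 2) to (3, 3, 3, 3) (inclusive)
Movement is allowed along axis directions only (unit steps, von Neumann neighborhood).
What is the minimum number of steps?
2
(one shortest path: (0, 0, 1, 2) → (0, 0, 1, 1) → (0, 1, 1, 1))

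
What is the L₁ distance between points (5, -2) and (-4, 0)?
11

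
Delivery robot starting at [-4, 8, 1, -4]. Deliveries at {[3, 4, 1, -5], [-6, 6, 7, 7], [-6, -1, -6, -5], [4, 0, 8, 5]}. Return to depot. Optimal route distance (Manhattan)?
102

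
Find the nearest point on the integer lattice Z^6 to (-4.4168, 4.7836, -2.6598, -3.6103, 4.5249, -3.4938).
(-4, 5, -3, -4, 5, -3)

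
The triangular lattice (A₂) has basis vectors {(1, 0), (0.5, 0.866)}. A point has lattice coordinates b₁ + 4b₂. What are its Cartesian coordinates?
(3, 3.464)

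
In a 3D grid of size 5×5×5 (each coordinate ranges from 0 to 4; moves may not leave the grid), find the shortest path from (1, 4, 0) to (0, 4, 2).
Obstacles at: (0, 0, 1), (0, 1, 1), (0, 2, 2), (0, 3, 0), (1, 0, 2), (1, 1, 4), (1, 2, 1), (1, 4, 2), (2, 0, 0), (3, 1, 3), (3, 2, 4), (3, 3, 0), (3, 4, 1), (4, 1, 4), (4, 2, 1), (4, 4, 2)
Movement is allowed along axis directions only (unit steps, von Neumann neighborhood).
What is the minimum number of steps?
3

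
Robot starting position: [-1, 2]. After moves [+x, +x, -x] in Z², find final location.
(0, 2)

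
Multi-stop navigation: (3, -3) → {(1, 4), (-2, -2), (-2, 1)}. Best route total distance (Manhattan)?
15
(one optimal route: (3, -3) → (-2, -2) → (-2, 1) → (1, 4))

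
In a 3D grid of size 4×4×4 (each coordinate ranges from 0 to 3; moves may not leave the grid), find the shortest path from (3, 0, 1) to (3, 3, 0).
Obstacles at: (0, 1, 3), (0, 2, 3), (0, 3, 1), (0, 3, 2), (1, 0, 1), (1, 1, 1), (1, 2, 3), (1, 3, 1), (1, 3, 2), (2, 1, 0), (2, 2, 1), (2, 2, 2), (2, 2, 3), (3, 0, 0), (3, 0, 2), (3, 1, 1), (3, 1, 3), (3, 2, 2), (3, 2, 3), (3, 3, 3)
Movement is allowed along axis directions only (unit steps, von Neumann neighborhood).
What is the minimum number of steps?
8
(one shortest path: (3, 0, 1) → (2, 0, 1) → (2, 0, 0) → (1, 0, 0) → (1, 1, 0) → (1, 2, 0) → (2, 2, 0) → (3, 2, 0) → (3, 3, 0))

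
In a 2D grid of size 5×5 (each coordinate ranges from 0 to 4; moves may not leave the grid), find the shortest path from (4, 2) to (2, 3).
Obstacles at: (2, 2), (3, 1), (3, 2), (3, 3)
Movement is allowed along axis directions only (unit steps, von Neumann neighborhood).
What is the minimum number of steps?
5
(one shortest path: (4, 2) → (4, 3) → (4, 4) → (3, 4) → (2, 4) → (2, 3))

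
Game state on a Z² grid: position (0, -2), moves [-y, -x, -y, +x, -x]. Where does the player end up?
(-1, -4)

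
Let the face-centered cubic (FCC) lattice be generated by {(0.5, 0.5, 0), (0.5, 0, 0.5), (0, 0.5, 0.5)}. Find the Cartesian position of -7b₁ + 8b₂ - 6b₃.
(0.5, -6.5, 1)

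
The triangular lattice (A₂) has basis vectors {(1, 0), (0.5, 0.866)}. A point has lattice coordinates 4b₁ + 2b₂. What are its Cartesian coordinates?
(5, 1.732)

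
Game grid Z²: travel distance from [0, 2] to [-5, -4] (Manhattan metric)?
11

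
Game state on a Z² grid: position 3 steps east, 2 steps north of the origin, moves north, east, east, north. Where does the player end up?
(5, 4)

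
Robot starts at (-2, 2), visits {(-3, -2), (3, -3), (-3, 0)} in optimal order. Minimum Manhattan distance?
12
(one optimal route: (-2, 2) → (-3, 0) → (-3, -2) → (3, -3))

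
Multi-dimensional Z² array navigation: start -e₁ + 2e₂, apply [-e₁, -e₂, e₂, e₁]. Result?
(-1, 2)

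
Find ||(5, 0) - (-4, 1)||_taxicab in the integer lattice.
10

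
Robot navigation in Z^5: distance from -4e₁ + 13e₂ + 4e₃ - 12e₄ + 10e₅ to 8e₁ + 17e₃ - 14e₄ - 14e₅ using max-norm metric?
24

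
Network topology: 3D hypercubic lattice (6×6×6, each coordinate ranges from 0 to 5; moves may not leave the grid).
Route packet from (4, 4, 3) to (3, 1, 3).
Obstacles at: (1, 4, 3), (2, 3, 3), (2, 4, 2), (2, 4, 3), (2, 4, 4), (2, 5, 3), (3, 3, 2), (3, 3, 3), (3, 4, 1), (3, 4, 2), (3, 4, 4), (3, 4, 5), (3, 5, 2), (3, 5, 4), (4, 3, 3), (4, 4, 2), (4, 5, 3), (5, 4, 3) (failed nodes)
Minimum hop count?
6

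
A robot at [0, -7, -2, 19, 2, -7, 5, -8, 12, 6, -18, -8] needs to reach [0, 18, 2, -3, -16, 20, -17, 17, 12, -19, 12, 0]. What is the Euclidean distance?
69.8284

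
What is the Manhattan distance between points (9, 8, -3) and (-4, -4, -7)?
29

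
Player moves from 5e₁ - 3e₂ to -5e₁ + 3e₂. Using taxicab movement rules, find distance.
16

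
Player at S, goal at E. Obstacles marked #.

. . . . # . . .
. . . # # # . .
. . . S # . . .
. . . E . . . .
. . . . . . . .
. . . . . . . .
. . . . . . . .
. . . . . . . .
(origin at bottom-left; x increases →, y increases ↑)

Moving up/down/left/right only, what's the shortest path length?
1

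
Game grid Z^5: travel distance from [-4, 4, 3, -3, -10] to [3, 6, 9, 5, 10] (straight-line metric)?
23.516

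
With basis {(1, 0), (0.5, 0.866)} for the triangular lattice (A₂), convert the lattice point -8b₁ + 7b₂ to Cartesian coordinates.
(-4.5, 6.062)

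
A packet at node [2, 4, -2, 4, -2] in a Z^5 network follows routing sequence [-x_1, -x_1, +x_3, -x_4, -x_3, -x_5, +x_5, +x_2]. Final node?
(0, 5, -2, 3, -2)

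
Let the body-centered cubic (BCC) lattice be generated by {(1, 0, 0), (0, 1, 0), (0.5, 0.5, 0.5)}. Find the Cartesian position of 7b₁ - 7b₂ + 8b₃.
(11, -3, 4)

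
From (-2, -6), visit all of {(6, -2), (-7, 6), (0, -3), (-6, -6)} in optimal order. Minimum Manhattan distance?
40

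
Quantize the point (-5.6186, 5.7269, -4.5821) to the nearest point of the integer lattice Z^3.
(-6, 6, -5)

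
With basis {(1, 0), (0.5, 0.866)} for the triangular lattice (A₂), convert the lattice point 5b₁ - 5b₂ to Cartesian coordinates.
(2.5, -4.33)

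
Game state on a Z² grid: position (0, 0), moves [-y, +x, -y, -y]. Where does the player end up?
(1, -3)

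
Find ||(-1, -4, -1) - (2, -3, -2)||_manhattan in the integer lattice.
5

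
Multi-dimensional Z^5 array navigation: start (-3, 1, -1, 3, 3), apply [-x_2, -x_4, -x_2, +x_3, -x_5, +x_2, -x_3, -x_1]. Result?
(-4, 0, -1, 2, 2)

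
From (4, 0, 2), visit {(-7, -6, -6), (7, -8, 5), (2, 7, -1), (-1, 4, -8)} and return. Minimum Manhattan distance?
84
(one optimal route: (4, 0, 2) → (7, -8, 5) → (-7, -6, -6) → (-1, 4, -8) → (2, 7, -1) → (4, 0, 2))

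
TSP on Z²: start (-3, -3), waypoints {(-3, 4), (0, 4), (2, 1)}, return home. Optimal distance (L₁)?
24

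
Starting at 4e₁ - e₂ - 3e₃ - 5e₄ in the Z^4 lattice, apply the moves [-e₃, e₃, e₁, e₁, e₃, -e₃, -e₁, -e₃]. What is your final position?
(5, -1, -4, -5)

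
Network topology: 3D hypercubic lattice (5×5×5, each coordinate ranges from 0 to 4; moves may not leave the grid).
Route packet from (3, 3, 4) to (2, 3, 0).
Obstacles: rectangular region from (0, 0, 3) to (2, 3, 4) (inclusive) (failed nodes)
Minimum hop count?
5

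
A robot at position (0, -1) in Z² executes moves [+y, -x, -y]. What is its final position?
(-1, -1)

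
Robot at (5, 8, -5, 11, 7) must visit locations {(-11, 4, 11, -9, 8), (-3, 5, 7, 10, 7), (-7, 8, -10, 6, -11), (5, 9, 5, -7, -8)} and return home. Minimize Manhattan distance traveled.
186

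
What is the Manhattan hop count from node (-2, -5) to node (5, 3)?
15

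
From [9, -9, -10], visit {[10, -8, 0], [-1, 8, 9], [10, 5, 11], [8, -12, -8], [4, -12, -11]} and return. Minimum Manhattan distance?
110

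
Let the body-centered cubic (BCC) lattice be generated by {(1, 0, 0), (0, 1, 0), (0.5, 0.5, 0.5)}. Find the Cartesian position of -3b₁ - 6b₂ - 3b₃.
(-4.5, -7.5, -1.5)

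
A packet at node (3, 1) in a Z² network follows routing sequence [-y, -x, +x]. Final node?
(3, 0)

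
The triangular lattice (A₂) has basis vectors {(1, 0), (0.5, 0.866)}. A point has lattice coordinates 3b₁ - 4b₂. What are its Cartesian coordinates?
(1, -3.464)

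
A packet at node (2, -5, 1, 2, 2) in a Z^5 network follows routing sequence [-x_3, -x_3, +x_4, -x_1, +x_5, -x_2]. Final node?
(1, -6, -1, 3, 3)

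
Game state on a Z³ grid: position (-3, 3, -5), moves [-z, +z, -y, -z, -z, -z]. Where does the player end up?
(-3, 2, -8)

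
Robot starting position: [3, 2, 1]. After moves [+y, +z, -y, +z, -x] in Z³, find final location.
(2, 2, 3)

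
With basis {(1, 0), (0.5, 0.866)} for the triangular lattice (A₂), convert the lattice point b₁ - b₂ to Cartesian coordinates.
(0.5, -0.866)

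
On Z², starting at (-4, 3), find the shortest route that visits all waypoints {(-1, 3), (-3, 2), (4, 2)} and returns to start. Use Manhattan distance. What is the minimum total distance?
18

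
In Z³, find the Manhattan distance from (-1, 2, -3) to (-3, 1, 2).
8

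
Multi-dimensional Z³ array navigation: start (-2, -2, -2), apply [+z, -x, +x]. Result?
(-2, -2, -1)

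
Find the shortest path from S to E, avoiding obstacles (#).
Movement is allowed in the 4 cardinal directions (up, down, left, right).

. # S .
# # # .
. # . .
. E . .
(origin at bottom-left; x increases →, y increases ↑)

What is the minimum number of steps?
6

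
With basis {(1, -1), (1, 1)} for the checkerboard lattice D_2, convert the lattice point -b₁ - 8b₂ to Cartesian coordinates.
(-9, -7)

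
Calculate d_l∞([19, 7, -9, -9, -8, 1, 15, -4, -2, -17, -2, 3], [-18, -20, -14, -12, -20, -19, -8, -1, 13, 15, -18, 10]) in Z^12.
37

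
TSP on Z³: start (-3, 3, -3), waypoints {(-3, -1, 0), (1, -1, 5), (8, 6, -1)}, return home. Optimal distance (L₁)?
52
(one optimal route: (-3, 3, -3) → (-3, -1, 0) → (1, -1, 5) → (8, 6, -1) → (-3, 3, -3))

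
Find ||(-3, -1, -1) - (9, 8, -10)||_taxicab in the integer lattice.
30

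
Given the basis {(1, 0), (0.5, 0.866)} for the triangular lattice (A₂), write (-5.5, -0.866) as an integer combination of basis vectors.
-5b₁ - b₂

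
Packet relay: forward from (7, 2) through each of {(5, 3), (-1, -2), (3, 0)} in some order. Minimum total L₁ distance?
14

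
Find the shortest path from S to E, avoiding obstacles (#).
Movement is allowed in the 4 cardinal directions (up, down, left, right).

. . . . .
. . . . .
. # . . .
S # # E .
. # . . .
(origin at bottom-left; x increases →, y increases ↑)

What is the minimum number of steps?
7
(one shortest path: (0, 1) → (0, 2) → (0, 3) → (1, 3) → (2, 3) → (3, 3) → (3, 2) → (3, 1))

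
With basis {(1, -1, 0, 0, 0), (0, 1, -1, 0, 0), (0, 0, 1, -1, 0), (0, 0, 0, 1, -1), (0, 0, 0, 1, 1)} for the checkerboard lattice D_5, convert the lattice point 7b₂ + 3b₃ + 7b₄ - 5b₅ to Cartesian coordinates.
(0, 7, -4, -1, -12)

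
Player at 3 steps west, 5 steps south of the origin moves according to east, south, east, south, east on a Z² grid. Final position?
(0, -7)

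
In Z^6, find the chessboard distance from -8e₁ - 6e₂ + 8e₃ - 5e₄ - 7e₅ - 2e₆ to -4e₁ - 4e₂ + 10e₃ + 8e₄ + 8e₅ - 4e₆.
15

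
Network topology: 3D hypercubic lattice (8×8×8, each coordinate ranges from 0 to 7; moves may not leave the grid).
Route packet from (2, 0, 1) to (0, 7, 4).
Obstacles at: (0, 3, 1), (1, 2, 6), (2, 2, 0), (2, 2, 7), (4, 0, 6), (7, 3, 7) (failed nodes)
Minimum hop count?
12
(one shortest path: (2, 0, 1) → (1, 0, 1) → (0, 0, 1) → (0, 1, 1) → (0, 2, 1) → (0, 2, 2) → (0, 3, 2) → (0, 4, 2) → (0, 5, 2) → (0, 6, 2) → (0, 7, 2) → (0, 7, 3) → (0, 7, 4))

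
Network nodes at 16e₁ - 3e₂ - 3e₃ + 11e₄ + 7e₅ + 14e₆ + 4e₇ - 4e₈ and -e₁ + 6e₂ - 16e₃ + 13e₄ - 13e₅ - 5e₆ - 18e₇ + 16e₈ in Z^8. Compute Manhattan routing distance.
122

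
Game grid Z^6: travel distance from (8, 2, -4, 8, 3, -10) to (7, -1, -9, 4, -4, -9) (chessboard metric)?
7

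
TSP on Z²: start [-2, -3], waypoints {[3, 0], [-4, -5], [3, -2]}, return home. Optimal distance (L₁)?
24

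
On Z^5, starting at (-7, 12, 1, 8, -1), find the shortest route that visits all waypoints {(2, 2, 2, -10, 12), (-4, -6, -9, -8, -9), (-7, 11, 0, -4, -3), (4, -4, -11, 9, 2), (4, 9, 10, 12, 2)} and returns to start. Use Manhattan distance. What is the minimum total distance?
212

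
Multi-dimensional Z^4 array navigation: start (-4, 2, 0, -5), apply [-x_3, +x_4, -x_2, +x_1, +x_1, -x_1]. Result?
(-3, 1, -1, -4)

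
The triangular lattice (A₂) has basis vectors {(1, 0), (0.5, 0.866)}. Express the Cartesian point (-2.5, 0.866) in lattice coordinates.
-3b₁ + b₂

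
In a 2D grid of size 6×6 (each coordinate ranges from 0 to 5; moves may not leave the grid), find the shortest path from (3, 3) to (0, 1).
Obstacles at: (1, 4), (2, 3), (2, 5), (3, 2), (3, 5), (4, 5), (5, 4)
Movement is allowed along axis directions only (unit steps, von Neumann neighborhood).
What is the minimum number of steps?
7
(one shortest path: (3, 3) → (4, 3) → (4, 2) → (4, 1) → (3, 1) → (2, 1) → (1, 1) → (0, 1))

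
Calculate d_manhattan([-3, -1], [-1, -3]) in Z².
4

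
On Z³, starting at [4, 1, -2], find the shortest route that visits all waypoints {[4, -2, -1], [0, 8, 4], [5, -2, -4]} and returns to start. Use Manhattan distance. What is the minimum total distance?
46
(one optimal route: (4, 1, -2) → (0, 8, 4) → (4, -2, -1) → (5, -2, -4) → (4, 1, -2))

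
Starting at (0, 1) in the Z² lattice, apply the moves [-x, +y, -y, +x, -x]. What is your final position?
(-1, 1)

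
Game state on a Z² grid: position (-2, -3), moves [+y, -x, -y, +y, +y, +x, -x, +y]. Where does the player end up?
(-3, 0)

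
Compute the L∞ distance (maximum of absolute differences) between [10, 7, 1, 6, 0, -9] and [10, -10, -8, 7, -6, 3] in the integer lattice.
17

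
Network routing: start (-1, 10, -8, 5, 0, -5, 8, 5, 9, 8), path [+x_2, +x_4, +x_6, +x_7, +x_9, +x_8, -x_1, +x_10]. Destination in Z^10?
(-2, 11, -8, 6, 0, -4, 9, 6, 10, 9)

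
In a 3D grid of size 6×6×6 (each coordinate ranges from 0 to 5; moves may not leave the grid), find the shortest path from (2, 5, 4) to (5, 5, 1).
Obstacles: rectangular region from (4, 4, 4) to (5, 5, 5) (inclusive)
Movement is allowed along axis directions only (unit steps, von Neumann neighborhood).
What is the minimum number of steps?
6
(one shortest path: (2, 5, 4) → (3, 5, 4) → (3, 5, 3) → (4, 5, 3) → (5, 5, 3) → (5, 5, 2) → (5, 5, 1))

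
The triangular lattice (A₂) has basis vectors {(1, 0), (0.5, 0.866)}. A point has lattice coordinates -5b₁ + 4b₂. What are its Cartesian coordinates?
(-3, 3.464)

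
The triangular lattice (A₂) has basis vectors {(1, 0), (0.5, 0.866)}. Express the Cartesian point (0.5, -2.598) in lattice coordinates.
2b₁ - 3b₂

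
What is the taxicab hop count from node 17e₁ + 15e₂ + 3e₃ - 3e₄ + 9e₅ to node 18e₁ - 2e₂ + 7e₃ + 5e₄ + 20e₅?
41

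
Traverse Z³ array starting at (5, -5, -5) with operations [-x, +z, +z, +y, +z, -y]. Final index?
(4, -5, -2)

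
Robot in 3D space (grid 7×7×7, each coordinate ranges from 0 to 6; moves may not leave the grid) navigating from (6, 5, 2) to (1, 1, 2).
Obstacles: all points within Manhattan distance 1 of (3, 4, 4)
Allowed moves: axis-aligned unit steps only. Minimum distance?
9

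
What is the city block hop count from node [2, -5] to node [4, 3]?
10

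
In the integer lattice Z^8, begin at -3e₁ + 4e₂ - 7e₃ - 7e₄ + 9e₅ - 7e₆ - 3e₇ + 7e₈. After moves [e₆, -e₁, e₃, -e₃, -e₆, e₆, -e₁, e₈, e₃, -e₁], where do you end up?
(-6, 4, -6, -7, 9, -6, -3, 8)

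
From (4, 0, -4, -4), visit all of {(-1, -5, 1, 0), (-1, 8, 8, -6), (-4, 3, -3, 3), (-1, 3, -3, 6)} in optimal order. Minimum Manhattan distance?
69
(one optimal route: (4, 0, -4, -4) → (-4, 3, -3, 3) → (-1, 3, -3, 6) → (-1, -5, 1, 0) → (-1, 8, 8, -6))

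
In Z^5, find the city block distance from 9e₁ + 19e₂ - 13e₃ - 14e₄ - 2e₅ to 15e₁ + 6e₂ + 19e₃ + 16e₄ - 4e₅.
83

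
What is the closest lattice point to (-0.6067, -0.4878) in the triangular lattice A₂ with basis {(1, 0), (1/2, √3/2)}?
(-0.5, -0.866)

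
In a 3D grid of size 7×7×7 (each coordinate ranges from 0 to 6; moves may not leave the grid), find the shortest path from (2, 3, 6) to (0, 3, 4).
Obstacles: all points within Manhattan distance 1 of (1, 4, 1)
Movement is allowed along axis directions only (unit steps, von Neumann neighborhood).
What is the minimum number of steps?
4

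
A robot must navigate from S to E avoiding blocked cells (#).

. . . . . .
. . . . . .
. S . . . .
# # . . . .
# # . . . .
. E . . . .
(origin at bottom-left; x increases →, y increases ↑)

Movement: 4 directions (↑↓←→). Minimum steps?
5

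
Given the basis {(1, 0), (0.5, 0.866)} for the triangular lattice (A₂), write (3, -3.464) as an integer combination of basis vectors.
5b₁ - 4b₂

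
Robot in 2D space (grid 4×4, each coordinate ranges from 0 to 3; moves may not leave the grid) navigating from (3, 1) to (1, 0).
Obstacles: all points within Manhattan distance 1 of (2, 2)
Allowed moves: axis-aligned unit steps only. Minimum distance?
3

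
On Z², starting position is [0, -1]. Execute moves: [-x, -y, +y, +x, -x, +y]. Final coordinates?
(-1, 0)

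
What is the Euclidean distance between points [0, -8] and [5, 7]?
15.8114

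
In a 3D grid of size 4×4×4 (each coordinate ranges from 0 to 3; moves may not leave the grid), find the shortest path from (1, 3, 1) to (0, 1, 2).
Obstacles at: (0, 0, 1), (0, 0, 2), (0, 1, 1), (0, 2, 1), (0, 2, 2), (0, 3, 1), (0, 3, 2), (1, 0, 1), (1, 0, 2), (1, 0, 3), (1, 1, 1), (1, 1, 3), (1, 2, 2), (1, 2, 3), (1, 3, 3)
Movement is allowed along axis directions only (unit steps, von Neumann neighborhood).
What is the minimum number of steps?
6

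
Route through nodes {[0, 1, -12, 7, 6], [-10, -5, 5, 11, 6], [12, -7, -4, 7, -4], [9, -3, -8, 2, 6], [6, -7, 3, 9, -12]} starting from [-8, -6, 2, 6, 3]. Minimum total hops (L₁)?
122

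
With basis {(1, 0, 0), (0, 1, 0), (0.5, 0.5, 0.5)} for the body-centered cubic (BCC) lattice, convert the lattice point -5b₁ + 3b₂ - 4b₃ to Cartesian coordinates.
(-7, 1, -2)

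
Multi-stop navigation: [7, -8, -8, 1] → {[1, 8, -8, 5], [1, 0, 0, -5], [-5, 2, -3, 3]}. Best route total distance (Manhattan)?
64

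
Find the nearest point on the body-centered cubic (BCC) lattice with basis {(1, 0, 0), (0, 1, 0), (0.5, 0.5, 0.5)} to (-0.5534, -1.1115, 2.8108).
(-1, -1, 3)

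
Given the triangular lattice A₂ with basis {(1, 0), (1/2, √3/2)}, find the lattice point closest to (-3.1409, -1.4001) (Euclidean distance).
(-3, -1.732)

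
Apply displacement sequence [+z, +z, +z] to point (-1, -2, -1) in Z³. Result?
(-1, -2, 2)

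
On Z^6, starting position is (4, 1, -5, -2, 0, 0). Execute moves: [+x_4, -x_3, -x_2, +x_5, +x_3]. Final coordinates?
(4, 0, -5, -1, 1, 0)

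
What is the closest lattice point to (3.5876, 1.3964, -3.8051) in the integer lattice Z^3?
(4, 1, -4)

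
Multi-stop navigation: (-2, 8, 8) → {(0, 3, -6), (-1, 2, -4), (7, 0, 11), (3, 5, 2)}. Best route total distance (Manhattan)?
54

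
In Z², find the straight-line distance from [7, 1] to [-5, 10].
15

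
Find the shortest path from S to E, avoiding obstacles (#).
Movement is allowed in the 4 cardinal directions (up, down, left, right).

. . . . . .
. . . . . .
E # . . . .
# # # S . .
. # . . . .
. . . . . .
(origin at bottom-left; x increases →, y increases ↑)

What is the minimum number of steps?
6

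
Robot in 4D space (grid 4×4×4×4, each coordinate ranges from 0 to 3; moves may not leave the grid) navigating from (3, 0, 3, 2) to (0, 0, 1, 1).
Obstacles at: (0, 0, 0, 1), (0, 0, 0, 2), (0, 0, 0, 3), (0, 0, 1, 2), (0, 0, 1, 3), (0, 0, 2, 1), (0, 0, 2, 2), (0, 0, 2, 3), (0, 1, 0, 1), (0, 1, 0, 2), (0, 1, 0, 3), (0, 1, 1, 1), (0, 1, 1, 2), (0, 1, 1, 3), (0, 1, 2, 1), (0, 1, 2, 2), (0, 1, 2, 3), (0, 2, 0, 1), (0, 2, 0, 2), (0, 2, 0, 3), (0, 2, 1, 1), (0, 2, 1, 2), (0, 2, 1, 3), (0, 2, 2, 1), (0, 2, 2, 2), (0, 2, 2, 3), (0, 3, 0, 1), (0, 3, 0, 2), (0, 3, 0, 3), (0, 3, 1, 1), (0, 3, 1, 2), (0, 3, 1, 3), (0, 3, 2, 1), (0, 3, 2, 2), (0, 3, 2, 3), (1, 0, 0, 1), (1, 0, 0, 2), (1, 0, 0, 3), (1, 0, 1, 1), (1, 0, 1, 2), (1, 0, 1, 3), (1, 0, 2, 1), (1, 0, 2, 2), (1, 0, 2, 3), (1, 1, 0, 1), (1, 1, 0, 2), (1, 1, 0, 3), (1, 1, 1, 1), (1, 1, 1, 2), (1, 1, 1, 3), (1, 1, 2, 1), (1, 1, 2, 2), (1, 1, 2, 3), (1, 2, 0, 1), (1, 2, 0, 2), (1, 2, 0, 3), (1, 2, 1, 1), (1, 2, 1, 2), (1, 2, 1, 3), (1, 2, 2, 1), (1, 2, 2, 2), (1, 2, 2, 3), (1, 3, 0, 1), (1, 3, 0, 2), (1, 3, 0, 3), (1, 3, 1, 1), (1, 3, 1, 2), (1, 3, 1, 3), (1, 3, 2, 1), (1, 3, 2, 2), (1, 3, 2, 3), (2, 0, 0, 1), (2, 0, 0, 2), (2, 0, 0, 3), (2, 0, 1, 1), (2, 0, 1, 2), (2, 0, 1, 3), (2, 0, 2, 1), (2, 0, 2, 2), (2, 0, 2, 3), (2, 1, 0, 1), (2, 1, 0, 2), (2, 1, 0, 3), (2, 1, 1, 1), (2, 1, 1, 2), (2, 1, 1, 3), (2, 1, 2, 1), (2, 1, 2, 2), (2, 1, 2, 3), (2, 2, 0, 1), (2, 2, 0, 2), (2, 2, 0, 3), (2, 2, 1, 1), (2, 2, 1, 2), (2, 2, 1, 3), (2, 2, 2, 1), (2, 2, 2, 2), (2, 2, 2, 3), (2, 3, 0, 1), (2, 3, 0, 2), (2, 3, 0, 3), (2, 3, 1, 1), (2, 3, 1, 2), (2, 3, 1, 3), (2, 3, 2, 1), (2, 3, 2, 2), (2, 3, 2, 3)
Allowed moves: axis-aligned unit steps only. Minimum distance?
8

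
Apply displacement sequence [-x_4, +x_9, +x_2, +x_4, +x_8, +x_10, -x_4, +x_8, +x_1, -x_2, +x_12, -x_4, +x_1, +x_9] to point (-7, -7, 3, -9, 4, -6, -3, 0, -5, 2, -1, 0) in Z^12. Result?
(-5, -7, 3, -11, 4, -6, -3, 2, -3, 3, -1, 1)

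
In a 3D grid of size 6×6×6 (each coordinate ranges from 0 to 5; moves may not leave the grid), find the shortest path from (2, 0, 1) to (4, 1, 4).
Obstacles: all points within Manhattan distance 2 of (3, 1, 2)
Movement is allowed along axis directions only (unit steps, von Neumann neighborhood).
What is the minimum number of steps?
8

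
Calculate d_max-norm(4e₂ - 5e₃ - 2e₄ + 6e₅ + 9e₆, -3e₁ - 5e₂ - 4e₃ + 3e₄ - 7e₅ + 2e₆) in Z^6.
13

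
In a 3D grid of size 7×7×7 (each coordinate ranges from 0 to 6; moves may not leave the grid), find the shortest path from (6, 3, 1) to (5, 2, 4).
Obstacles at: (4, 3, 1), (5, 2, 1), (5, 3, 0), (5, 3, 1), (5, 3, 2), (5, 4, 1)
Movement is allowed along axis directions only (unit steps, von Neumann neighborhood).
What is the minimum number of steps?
5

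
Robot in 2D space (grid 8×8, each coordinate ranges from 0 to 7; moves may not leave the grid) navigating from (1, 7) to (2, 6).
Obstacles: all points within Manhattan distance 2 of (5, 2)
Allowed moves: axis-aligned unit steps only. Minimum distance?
2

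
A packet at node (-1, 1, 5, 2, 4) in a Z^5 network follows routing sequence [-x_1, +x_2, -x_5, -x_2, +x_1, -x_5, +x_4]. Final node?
(-1, 1, 5, 3, 2)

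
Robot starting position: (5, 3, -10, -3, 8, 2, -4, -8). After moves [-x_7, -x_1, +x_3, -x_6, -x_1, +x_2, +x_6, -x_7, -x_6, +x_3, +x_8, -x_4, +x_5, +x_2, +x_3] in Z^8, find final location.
(3, 5, -7, -4, 9, 1, -6, -7)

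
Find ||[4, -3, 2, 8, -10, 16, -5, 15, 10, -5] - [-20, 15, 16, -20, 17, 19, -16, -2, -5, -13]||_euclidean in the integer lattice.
57.5934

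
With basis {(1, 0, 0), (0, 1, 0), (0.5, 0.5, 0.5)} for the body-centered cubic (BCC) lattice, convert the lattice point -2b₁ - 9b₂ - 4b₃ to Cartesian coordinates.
(-4, -11, -2)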